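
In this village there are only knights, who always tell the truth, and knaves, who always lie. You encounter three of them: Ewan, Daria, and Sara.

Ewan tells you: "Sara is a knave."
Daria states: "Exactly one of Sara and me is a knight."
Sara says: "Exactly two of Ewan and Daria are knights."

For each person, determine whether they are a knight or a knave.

Ewan: knight, Daria: knave, Sara: knave

Consider Ewan. Suppose Ewan is a knave.
Then no assignment of the remaining roles makes every statement match its speaker's type — contradiction.
So Ewan is a knight.
Consider Daria. Suppose Daria is a knight.
Then no assignment of the remaining roles makes every statement match its speaker's type — contradiction.
So Daria is a knave.
With that fixed, Sara's statement is false, so Sara is a knave.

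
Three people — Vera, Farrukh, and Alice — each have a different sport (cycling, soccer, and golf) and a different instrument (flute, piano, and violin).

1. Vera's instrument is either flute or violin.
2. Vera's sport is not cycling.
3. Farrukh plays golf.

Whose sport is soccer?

With clues 1–3, Alice and Farrukh are impossible for the one with sport soccer.
That leaves Vera.

Vera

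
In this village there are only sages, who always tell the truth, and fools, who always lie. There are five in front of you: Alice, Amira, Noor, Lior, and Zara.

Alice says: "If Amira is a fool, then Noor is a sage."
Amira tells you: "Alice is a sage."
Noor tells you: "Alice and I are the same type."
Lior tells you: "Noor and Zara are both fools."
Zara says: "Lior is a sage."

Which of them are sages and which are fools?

Alice: sage, Amira: sage, Noor: sage, Lior: fool, Zara: fool

Consider Alice. Suppose Alice is a fool.
Then whichever role Noor has, Noor's statement has the wrong truth value — contradiction.
So Alice is a sage.
With that fixed, Amira's statement is true, so Amira is a sage.
Consider Noor. Suppose Noor is a fool.
Then no assignment of the remaining roles makes every statement match its speaker's type — contradiction.
So Noor is a sage.
With that fixed, Lior's statement is false, so Lior is a fool.
With that fixed, Zara's statement is false, so Zara is a fool.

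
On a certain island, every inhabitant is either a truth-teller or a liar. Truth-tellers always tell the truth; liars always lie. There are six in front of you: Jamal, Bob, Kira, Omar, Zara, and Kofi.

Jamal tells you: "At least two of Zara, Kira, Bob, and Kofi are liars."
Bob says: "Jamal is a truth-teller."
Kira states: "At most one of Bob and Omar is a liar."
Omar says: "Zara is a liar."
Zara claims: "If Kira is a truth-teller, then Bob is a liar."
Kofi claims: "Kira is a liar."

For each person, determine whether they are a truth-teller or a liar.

Consider Jamal. Suppose Jamal is a liar.
Then no assignment of the remaining roles makes every statement match its speaker's type — contradiction.
So Jamal is a truth-teller.
With that fixed, Bob's statement is true, so Bob is a truth-teller.
With that fixed, Kira's statement is true, so Kira is a truth-teller.
With that fixed, Zara's statement is false, so Zara is a liar.
With that fixed, Kofi's statement is false, so Kofi is a liar.
With that fixed, Omar's statement is true, so Omar is a truth-teller.

Jamal: truth-teller, Bob: truth-teller, Kira: truth-teller, Omar: truth-teller, Zara: liar, Kofi: liar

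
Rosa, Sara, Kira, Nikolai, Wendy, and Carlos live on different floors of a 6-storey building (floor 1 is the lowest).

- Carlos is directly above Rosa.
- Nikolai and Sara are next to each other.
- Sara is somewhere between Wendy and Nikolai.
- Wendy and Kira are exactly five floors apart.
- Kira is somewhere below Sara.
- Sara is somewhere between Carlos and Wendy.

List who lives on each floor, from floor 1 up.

Kira, Rosa, Carlos, Nikolai, Sara, Wendy

From clue 1: Rosa is in {1,2,3,4,5}.
From clues 1–3: Sara is in {2,3,4,5}.
From clues 1–4: Rosa is in {2,4}.
From clues 1–5: Kira → floor 1, Wendy → floor 6.
From clues 1–6: Rosa → floor 2, Carlos → floor 3, Nikolai → floor 4, Sara → floor 5.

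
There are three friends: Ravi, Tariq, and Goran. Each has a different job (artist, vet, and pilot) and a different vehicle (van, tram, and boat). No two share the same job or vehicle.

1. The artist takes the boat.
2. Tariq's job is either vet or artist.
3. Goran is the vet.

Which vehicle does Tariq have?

boat

With clues 1–3, tram and van are impossible for Tariq's vehicle.
That leaves boat.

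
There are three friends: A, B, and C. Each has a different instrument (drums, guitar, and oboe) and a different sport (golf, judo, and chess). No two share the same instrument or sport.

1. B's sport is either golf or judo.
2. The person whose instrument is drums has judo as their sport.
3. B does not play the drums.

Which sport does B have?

golf

Clue 1 rules out chess for B's sport.
With clues 1–3, judo is impossible for B's sport.
That leaves golf.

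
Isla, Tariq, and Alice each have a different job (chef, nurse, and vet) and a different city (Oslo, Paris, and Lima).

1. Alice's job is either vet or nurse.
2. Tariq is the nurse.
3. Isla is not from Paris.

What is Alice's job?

Clue 1 rules out chef for Alice's job.
With clues 1–2, nurse is impossible for Alice's job.
That leaves vet.

vet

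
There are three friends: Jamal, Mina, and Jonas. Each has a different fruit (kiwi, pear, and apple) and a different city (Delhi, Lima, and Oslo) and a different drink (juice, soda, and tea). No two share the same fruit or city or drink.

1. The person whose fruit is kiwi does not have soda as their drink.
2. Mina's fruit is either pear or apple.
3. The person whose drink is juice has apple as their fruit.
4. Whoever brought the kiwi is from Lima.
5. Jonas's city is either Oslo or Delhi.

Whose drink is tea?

Jamal

With clues 1–3, Mina is impossible for the one with drink tea.
With clues 1–5, Jonas is impossible for the one with drink tea.
That leaves Jamal.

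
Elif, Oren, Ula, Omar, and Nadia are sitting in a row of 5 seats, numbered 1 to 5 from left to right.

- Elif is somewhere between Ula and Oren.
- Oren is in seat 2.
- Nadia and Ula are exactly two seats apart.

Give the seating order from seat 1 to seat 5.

Omar, Oren, Nadia, Elif, Ula

From clue 1: Elif is in {2,3,4}.
From clues 1–2: Oren → seat 2.
From clues 1–3: Omar → seat 1, Nadia → seat 3, Elif → seat 4, Ula → seat 5.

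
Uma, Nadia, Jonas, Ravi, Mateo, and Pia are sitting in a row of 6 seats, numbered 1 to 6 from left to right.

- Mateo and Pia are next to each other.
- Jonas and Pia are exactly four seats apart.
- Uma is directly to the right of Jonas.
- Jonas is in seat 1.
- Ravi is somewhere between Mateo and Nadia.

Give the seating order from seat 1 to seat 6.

Jonas, Uma, Nadia, Ravi, Pia, Mateo

From clues 1–2: Jonas is in {1,2,5,6}.
From clues 1–3: Uma is in {2,3,6}.
From clues 1–4: Jonas → seat 1, Uma → seat 2, Pia → seat 5.
From clues 1–5: Nadia → seat 3, Ravi → seat 4, Mateo → seat 6.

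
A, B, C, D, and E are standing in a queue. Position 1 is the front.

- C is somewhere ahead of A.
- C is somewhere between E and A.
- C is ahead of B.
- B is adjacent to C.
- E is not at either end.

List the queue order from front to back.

D, E, C, B, A

From clue 1: A is in {2,3,4,5}.
From clues 1–2: A is in {3,4,5}.
From clues 1–3: C is in {2,3}.
From clues 1–4: A is in {4,5}.
From clues 1–5: D → position 1, E → position 2, C → position 3, B → position 4, A → position 5.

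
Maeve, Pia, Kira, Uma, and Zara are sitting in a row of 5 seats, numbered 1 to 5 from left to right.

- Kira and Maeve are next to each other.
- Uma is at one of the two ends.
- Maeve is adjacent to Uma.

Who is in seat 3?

Kira

With clues 1–2, Uma is ruled out for seat 3.
With clues 1–3, Maeve, Pia, and Zara are ruled out for seat 3.
So seat 3 is Kira.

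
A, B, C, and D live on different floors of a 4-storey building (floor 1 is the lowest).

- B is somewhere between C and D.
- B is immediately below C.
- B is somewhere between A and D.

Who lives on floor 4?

With clue 1, B is ruled out for floor 4.
With clues 1–2, D is ruled out for floor 4.
With clues 1–3, C is ruled out for floor 4.
So floor 4 is A.

A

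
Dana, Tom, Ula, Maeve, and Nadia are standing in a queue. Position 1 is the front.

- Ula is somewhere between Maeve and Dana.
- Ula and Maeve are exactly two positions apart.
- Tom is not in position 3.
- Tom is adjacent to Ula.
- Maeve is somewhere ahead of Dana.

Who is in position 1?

With clue 1, Ula is ruled out for position 1.
With clues 1–4, Tom is ruled out for position 1.
With clues 1–5, Dana and Nadia are ruled out for position 1.
So position 1 is Maeve.

Maeve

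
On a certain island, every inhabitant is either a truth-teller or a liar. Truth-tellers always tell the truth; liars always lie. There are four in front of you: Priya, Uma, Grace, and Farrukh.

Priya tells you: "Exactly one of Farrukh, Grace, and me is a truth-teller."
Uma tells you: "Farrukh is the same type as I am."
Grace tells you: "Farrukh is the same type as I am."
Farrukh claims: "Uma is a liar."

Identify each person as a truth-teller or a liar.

Priya: liar, Uma: liar, Grace: truth-teller, Farrukh: truth-teller

Consider Priya. Suppose Priya is a truth-teller.
Then no assignment of the remaining roles makes every statement match its speaker's type — contradiction.
So Priya is a liar.
Consider Uma. Suppose Uma is a truth-teller.
Then no assignment of the remaining roles makes every statement match its speaker's type — contradiction.
So Uma is a liar.
With that fixed, Farrukh's statement is true, so Farrukh is a truth-teller.
Consider Grace. Suppose Grace is a liar.
Then Priya's statement comes out true, contradicting Priya being a liar.
So Grace is a truth-teller.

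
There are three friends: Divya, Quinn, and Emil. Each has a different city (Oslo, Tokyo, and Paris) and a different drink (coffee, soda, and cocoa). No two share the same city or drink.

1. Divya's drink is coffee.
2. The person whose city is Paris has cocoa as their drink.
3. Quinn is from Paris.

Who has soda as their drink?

Emil

Clue 1 rules out Divya for the one with drink soda.
With clues 1–3, Quinn is impossible for the one with drink soda.
That leaves Emil.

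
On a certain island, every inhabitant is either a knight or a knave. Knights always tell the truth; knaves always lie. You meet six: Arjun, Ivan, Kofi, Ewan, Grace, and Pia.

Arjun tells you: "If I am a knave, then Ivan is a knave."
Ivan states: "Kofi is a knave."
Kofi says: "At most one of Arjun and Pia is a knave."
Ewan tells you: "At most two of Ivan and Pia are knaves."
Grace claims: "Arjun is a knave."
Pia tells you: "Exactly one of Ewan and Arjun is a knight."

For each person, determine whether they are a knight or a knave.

Regardless of anyone's role, Ewan's statement is true, so Ewan is a knight.
Consider Arjun. Suppose Arjun is a knave.
Then no assignment of the remaining roles makes every statement match its speaker's type — contradiction.
So Arjun is a knight.
With that fixed, Kofi's statement is true, so Kofi is a knight.
With that fixed, Grace's statement is false, so Grace is a knave.
With that fixed, Pia's statement is false, so Pia is a knave.
With that fixed, Ivan's statement is false, so Ivan is a knave.

Arjun: knight, Ivan: knave, Kofi: knight, Ewan: knight, Grace: knave, Pia: knave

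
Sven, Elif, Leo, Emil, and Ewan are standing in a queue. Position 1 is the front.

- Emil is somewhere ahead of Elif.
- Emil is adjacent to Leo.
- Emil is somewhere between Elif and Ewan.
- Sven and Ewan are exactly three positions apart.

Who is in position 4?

With clues 1–3, Ewan is ruled out for position 4.
With clues 1–4, Elif, Emil, and Leo are ruled out for position 4.
So position 4 is Sven.

Sven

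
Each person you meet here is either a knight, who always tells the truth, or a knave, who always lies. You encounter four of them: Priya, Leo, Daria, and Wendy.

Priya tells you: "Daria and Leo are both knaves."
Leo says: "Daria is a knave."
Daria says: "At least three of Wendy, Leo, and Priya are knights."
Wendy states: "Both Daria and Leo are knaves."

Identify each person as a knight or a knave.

Consider Priya. Suppose Priya is a knight.
Then no assignment of the remaining roles makes every statement match its speaker's type — contradiction.
So Priya is a knave.
With that fixed, Daria's statement is false, so Daria is a knave.
With that fixed, Leo's statement is true, so Leo is a knight.
With that fixed, Wendy's statement is false, so Wendy is a knave.

Priya: knave, Leo: knight, Daria: knave, Wendy: knave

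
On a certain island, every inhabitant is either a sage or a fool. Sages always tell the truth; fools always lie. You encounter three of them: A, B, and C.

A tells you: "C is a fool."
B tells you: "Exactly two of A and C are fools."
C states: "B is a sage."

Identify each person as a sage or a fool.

Consider A. Suppose A is a fool.
Then no assignment of the remaining roles makes every statement match its speaker's type — contradiction.
So A is a sage.
With that fixed, B's statement is false, so B is a fool.
With that fixed, C's statement is false, so C is a fool.

A: sage, B: fool, C: fool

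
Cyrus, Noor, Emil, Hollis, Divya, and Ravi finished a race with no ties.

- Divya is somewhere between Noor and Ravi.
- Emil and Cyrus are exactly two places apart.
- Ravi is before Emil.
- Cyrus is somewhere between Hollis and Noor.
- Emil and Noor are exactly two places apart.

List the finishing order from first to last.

From clue 1: Divya is in {2,3,4,5}.
From clues 1–4: Cyrus is in {2,3,4,5}.
From clues 1–5: Hollis → place 1, Cyrus → place 2, Ravi → place 3, Emil → place 4, Divya → place 5, Noor → place 6.

Hollis, Cyrus, Ravi, Emil, Divya, Noor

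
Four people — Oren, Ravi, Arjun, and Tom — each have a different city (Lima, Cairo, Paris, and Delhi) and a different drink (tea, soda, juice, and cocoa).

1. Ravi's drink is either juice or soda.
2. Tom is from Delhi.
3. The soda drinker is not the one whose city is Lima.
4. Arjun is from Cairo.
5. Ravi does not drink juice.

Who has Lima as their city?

With clues 1–2, Tom is impossible for the one with city Lima.
With clues 1–4, Arjun is impossible for the one with city Lima.
With clues 1–5, Ravi is impossible for the one with city Lima.
That leaves Oren.

Oren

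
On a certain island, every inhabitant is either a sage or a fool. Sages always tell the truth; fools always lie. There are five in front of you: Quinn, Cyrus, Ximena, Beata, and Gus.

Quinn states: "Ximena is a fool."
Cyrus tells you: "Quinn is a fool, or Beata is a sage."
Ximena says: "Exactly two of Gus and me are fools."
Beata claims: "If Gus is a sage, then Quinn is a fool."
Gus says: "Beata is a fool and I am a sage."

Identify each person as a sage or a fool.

Quinn: sage, Cyrus: fool, Ximena: fool, Beata: fool, Gus: sage

Consider Quinn. Suppose Quinn is a fool.
Then no assignment of the remaining roles makes every statement match its speaker's type — contradiction.
So Quinn is a sage.
Consider Cyrus. Suppose Cyrus is a sage.
Then no assignment of the remaining roles makes every statement match its speaker's type — contradiction.
So Cyrus is a fool.
Consider Ximena. Suppose Ximena is a sage.
Then Quinn's statement comes out false, contradicting Quinn being a sage.
So Ximena is a fool.
Consider Beata. Suppose Beata is a sage.
Then Cyrus's statement comes out true, contradicting Cyrus being a fool.
So Beata is a fool.
Consider Gus. Suppose Gus is a fool.
Then Ximena's statement comes out true, contradicting Ximena being a fool.
So Gus is a sage.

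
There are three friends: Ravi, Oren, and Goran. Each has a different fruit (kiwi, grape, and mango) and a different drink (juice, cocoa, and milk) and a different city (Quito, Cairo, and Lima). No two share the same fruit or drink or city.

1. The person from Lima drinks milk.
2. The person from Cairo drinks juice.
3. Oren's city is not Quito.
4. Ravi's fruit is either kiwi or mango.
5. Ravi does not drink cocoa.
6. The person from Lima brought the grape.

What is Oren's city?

With clues 1–3, Quito is impossible for Oren's city.
With clues 1–6, Cairo is impossible for Oren's city.
That leaves Lima.

Lima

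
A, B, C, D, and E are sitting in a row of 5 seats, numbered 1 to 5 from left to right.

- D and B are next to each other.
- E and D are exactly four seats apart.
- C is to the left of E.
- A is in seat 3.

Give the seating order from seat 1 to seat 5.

D, B, A, C, E

From clues 1–2: B is in {2,4}.
From clues 1–3: D → seat 1, B → seat 2, E → seat 5.
From clues 1–4: A → seat 3, C → seat 4.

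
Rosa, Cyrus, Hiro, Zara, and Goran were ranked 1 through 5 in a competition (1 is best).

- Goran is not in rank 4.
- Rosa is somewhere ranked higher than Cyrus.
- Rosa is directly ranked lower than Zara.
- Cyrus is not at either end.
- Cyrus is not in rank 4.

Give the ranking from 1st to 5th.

From clue 1: Goran is in {1,2,3,5}.
From clues 1–2: Rosa is in {1,2,3,4}.
From clues 1–3: Rosa is in {2,3,4}.
From clues 1–4: Rosa is in {2,3}.
From clues 1–5: Zara → rank 1, Rosa → rank 2, Cyrus → rank 3, Hiro → rank 4, Goran → rank 5.

Zara, Rosa, Cyrus, Hiro, Goran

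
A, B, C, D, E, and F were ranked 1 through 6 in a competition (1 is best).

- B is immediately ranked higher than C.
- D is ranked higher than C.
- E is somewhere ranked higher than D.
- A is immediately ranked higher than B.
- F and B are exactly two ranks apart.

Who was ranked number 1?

E

With clue 1, C is ruled out for rank 1.
With clues 1–2, B is ruled out for rank 1.
With clues 1–3, D is ruled out for rank 1.
With clues 1–4, A is ruled out for rank 1.
With clues 1–5, F is ruled out for rank 1.
So rank 1 is E.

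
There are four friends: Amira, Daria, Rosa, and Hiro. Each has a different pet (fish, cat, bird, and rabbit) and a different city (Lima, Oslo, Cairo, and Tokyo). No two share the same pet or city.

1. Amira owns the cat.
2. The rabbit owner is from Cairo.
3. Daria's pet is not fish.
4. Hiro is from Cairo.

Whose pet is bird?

Clue 1 rules out Amira for the one with pet bird.
With clues 1–4, Hiro and Rosa are impossible for the one with pet bird.
That leaves Daria.

Daria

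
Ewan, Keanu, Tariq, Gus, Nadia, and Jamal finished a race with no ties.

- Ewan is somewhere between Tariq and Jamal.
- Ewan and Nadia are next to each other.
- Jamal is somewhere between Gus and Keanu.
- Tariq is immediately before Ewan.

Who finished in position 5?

With clues 1–4, Ewan, Gus, Keanu, Nadia, and Tariq are ruled out for place 5.
So place 5 is Jamal.

Jamal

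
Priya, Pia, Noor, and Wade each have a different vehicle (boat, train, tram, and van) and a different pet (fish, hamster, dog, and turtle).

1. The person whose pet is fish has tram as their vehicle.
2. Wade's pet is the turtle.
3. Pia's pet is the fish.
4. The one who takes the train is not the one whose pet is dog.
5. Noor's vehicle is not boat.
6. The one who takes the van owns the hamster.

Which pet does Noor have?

With clues 1–2, turtle is impossible for Noor's pet.
With clues 1–3, fish is impossible for Noor's pet.
With clues 1–6, dog is impossible for Noor's pet.
That leaves hamster.

hamster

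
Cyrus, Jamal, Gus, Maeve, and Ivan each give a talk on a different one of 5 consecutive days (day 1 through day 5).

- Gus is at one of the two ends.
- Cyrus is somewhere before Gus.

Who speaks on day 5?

Gus

With clues 1–2, Cyrus, Ivan, Jamal, and Maeve are ruled out for day 5.
So day 5 is Gus.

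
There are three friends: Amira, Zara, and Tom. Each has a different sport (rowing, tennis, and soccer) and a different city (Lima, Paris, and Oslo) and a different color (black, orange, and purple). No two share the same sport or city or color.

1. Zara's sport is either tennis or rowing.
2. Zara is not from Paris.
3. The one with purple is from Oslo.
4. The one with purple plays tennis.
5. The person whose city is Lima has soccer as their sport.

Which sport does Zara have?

Clue 1 rules out soccer for Zara's sport.
With clues 1–5, rowing is impossible for Zara's sport.
That leaves tennis.

tennis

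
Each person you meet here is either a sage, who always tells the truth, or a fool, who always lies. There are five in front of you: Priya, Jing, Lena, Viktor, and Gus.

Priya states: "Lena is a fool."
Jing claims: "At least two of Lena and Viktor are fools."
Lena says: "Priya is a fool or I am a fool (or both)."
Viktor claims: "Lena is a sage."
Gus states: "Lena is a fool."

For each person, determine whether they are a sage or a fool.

Consider Priya. Suppose Priya is a sage.
Then whichever role Lena has, Lena's statement has the wrong truth value — contradiction.
So Priya is a fool.
With that fixed, Lena's statement is true, so Lena is a sage.
With that fixed, Viktor's statement is true, so Viktor is a sage.
With that fixed, Gus's statement is false, so Gus is a fool.
With that fixed, Jing's statement is false, so Jing is a fool.

Priya: fool, Jing: fool, Lena: sage, Viktor: sage, Gus: fool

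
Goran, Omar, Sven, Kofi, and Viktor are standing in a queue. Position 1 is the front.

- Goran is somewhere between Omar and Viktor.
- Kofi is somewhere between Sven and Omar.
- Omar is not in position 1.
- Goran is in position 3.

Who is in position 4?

Kofi

With clues 1–2, Omar is ruled out for position 4.
With clues 1–3, Sven and Viktor are ruled out for position 4.
With clues 1–4, Goran is ruled out for position 4.
So position 4 is Kofi.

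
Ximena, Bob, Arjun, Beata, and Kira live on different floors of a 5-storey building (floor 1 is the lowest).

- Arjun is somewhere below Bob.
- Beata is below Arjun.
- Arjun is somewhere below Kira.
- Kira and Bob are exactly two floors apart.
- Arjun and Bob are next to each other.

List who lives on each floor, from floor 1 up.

Beata, Arjun, Bob, Ximena, Kira

From clue 1: Bob is in {2,3,4,5}.
From clues 1–2: Bob is in {3,4,5}.
From clues 1–3: Arjun is in {2,3}.
From clues 1–4: Beata → floor 1, Arjun → floor 2, Ximena → floor 4.
From clues 1–5: Bob → floor 3, Kira → floor 5.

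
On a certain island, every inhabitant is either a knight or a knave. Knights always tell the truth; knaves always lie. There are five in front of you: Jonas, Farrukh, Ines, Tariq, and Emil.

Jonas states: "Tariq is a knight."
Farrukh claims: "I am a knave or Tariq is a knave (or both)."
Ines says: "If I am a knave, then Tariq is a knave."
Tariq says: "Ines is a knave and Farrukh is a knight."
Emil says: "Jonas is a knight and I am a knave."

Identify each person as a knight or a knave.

Jonas: knave, Farrukh: knight, Ines: knight, Tariq: knave, Emil: knave

Consider Jonas. Suppose Jonas is a knight.
Then whichever role Emil has, Emil's statement has the wrong truth value — contradiction.
So Jonas is a knave.
With that fixed, Emil's statement is false, so Emil is a knave.
Consider Farrukh. Suppose Farrukh is a knave.
Then Farrukh's own statement would have to be false, but it can't be — contradiction.
So Farrukh is a knight.
Consider Ines. Suppose Ines is a knave.
Then no assignment of the remaining roles makes every statement match its speaker's type — contradiction.
So Ines is a knight.
With that fixed, Tariq's statement is false, so Tariq is a knave.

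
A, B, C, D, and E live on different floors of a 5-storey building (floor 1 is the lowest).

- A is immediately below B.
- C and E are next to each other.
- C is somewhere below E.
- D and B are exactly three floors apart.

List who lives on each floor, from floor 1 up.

From clue 1: A is in {1,2,3,4}.
From clues 1–2: D is in {1,3,5}.
From clues 1–4: A → floor 1, B → floor 2, C → floor 3, E → floor 4, D → floor 5.

A, B, C, E, D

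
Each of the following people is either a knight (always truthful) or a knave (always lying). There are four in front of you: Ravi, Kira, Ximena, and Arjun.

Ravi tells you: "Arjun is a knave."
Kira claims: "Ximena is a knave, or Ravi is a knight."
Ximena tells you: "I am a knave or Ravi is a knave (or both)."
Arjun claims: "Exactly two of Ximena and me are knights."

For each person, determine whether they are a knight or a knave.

Consider Ravi. Suppose Ravi is a knight.
Then whichever role Ximena has, Ximena's statement has the wrong truth value — contradiction.
So Ravi is a knave.
With that fixed, Ximena's statement is true, so Ximena is a knight.
With that fixed, Kira's statement is false, so Kira is a knave.
Consider Arjun. Suppose Arjun is a knave.
Then Ravi's statement comes out true, contradicting Ravi being a knave.
So Arjun is a knight.

Ravi: knave, Kira: knave, Ximena: knight, Arjun: knight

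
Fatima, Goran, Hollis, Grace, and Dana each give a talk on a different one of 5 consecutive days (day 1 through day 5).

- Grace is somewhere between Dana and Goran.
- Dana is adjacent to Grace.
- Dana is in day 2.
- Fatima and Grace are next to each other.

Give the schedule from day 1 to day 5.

Hollis, Dana, Grace, Fatima, Goran

From clue 1: Grace is in {2,3,4}.
From clues 1–3: Dana → day 2, Grace → day 3.
From clues 1–4: Hollis → day 1, Fatima → day 4, Goran → day 5.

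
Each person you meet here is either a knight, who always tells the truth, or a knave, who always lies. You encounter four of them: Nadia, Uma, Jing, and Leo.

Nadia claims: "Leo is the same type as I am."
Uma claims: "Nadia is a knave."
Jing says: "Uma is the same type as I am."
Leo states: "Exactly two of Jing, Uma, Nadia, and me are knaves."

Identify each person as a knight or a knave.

Nadia: knave, Uma: knight, Jing: knave, Leo: knight

Consider Nadia. Suppose Nadia is a knight.
Then no assignment of the remaining roles makes every statement match its speaker's type — contradiction.
So Nadia is a knave.
With that fixed, Uma's statement is true, so Uma is a knight.
Consider Jing. Suppose Jing is a knight.
Then whichever role Leo has, Leo's statement has the wrong truth value — contradiction.
So Jing is a knave.
Consider Leo. Suppose Leo is a knave.
Then Nadia's statement comes out true, contradicting Nadia being a knave.
So Leo is a knight.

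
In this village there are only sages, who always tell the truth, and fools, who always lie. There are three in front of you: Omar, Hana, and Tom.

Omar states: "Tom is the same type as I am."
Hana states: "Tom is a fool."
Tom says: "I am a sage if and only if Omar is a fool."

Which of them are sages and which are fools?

Omar: fool, Hana: fool, Tom: sage

Consider Omar. Suppose Omar is a sage.
Then whichever role Tom has, Tom's statement has the wrong truth value — contradiction.
So Omar is a fool.
Consider Hana. Suppose Hana is a sage.
Then no assignment of the remaining roles makes every statement match its speaker's type — contradiction.
So Hana is a fool.
Consider Tom. Suppose Tom is a fool.
Then Omar's statement comes out true, contradicting Omar being a fool.
So Tom is a sage.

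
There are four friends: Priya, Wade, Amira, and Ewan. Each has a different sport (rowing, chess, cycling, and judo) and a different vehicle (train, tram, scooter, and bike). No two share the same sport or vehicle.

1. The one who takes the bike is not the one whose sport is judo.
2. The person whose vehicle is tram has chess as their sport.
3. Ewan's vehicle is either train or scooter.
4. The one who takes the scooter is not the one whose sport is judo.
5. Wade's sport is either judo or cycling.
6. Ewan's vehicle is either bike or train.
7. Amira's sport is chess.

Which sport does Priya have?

With clues 1–6, cycling and judo are impossible for Priya's sport.
With clues 1–7, chess is impossible for Priya's sport.
That leaves rowing.

rowing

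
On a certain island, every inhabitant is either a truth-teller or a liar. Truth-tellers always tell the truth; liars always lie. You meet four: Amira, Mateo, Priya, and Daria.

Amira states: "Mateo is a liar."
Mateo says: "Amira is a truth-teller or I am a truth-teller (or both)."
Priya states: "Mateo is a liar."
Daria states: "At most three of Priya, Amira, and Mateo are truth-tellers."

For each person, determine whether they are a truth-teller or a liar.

Regardless of anyone's role, Daria's statement is true, so Daria is a truth-teller.
Consider Amira. Suppose Amira is a truth-teller.
Then no assignment of the remaining roles makes every statement match its speaker's type — contradiction.
So Amira is a liar.
Consider Mateo. Suppose Mateo is a liar.
Then Amira's statement comes out true, contradicting Amira being a liar.
So Mateo is a truth-teller.
With that fixed, Priya's statement is false, so Priya is a liar.

Amira: liar, Mateo: truth-teller, Priya: liar, Daria: truth-teller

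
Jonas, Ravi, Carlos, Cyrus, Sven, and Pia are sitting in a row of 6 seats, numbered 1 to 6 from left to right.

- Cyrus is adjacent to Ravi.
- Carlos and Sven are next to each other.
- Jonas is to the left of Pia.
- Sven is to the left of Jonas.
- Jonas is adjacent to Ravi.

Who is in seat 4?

Ravi

With clues 1–3, Jonas is ruled out for seat 4.
With clues 1–5, Carlos, Cyrus, Pia, and Sven are ruled out for seat 4.
So seat 4 is Ravi.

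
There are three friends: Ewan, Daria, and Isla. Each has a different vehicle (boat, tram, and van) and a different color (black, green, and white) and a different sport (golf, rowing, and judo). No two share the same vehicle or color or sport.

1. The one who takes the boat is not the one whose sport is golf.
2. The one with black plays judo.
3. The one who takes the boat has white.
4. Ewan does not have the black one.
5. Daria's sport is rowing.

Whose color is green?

With clues 1–5, Daria and Isla are impossible for the one with color green.
That leaves Ewan.

Ewan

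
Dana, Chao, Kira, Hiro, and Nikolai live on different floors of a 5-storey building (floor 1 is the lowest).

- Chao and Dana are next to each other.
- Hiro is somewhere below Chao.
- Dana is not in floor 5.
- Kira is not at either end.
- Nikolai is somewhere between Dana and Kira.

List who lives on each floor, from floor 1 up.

From clues 1–2: Hiro is in {1,2,3}.
From clues 1–3: Dana is in {2,3,4}.
From clues 1–5: Hiro → floor 1, Kira → floor 2, Nikolai → floor 3, Dana → floor 4, Chao → floor 5.

Hiro, Kira, Nikolai, Dana, Chao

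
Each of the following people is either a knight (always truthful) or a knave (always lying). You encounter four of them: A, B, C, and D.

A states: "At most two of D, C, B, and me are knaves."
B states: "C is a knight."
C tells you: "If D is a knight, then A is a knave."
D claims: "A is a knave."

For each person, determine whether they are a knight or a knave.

A: knight, B: knight, C: knight, D: knave

Consider A. Suppose A is a knave.
Then no assignment of the remaining roles makes every statement match its speaker's type — contradiction.
So A is a knight.
With that fixed, D's statement is false, so D is a knave.
With that fixed, C's statement is true, so C is a knight.
With that fixed, B's statement is true, so B is a knight.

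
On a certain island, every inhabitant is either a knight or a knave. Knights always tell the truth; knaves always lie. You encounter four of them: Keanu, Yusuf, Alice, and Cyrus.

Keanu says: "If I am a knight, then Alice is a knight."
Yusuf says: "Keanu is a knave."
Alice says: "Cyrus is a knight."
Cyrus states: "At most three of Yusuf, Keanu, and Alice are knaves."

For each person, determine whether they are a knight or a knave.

Keanu: knight, Yusuf: knave, Alice: knight, Cyrus: knight

Regardless of anyone's role, Cyrus's statement is true, so Cyrus is a knight.
With that fixed, Alice's statement is true, so Alice is a knight.
With that fixed, Keanu's statement is true, so Keanu is a knight.
With that fixed, Yusuf's statement is false, so Yusuf is a knave.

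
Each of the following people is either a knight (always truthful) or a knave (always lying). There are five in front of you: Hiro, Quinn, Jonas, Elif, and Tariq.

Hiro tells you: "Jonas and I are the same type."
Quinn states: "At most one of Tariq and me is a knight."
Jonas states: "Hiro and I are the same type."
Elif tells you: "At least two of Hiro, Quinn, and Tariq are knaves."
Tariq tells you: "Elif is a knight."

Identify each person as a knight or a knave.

Consider Hiro. Suppose Hiro is a knave.
Then whichever role Jonas has, Jonas's statement has the wrong truth value — contradiction.
So Hiro is a knight.
Consider Quinn. Suppose Quinn is a knave.
Then Quinn's own statement would have to be false, but it can't be — contradiction.
So Quinn is a knight.
With that fixed, Elif's statement is false, so Elif is a knave.
With that fixed, Tariq's statement is false, so Tariq is a knave.
Consider Jonas. Suppose Jonas is a knave.
Then Hiro's statement comes out false, contradicting Hiro being a knight.
So Jonas is a knight.

Hiro: knight, Quinn: knight, Jonas: knight, Elif: knave, Tariq: knave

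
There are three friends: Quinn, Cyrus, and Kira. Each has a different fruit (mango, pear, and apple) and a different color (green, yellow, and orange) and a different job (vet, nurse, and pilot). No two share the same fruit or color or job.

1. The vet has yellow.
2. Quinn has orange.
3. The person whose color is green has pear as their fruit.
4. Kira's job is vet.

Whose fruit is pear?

With clues 1–3, Quinn is impossible for the one with fruit pear.
With clues 1–4, Kira is impossible for the one with fruit pear.
That leaves Cyrus.

Cyrus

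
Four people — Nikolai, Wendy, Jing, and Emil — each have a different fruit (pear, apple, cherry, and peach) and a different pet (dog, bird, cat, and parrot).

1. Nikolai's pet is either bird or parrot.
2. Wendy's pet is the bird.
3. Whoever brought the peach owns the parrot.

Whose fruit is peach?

Nikolai

With clues 1–3, Emil, Jing, and Wendy are impossible for the one with fruit peach.
That leaves Nikolai.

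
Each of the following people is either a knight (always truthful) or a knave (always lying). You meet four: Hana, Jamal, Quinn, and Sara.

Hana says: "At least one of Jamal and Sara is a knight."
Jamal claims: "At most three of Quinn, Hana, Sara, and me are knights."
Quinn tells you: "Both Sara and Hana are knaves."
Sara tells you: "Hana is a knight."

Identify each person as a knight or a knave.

Hana: knight, Jamal: knight, Quinn: knave, Sara: knight

Consider Hana. Suppose Hana is a knave.
Then no assignment of the remaining roles makes every statement match its speaker's type — contradiction.
So Hana is a knight.
With that fixed, Quinn's statement is false, so Quinn is a knave.
With that fixed, Sara's statement is true, so Sara is a knight.
With that fixed, Jamal's statement is true, so Jamal is a knight.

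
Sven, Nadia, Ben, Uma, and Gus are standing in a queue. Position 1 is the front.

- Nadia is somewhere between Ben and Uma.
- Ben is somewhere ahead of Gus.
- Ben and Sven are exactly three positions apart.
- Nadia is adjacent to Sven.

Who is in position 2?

Gus

With clues 1–3, Ben and Sven are ruled out for position 2.
With clues 1–4, Nadia and Uma are ruled out for position 2.
So position 2 is Gus.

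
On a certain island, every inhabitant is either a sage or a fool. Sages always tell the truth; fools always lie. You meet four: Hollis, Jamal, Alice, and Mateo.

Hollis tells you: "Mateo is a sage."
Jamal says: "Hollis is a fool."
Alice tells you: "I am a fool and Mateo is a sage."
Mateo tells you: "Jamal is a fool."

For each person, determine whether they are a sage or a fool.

Consider Hollis. Suppose Hollis is a sage.
Then no assignment of the remaining roles makes every statement match its speaker's type — contradiction.
So Hollis is a fool.
With that fixed, Jamal's statement is true, so Jamal is a sage.
With that fixed, Mateo's statement is false, so Mateo is a fool.
With that fixed, Alice's statement is false, so Alice is a fool.

Hollis: fool, Jamal: sage, Alice: fool, Mateo: fool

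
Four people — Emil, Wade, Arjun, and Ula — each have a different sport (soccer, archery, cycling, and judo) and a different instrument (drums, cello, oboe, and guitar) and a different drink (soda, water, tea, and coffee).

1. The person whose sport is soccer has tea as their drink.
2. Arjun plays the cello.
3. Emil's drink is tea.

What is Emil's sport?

With clues 1–3, archery, cycling, and judo are impossible for Emil's sport.
That leaves soccer.

soccer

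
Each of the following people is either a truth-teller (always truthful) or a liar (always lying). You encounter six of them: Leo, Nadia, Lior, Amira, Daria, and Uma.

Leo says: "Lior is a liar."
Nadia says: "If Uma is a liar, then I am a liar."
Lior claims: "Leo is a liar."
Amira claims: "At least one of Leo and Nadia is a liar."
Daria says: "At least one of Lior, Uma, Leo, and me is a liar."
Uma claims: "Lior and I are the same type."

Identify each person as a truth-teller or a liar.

Leo: liar, Nadia: truth-teller, Lior: truth-teller, Amira: truth-teller, Daria: truth-teller, Uma: truth-teller

Consider Leo. Suppose Leo is a truth-teller.
Then no assignment of the remaining roles makes every statement match its speaker's type — contradiction.
So Leo is a liar.
With that fixed, Lior's statement is true, so Lior is a truth-teller.
With that fixed, Amira's statement is true, so Amira is a truth-teller.
With that fixed, Daria's statement is true, so Daria is a truth-teller.
Consider Nadia. Suppose Nadia is a liar.
Then Nadia's own statement would have to be false, but it can't be — contradiction.
So Nadia is a truth-teller.
Consider Uma. Suppose Uma is a liar.
Then Nadia's statement comes out false, contradicting Nadia being a truth-teller.
So Uma is a truth-teller.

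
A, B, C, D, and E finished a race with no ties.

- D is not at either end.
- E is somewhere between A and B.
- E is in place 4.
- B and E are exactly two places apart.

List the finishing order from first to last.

From clue 1: D is in {2,3,4}.
From clues 1–3: E → place 4.
From clues 1–4: C → place 1, B → place 2, D → place 3, A → place 5.

C, B, D, E, A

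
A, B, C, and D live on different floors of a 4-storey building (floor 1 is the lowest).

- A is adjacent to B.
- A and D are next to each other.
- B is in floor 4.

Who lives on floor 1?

C

With clues 1–2, A is ruled out for floor 1.
With clues 1–3, B and D are ruled out for floor 1.
So floor 1 is C.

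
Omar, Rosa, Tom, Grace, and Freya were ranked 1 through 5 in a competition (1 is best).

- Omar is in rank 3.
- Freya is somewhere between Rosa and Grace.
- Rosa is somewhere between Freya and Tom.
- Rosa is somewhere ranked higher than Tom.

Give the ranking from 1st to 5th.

From clue 1: Omar → rank 3.
From clues 1–2: Freya is in {2,4}.
From clues 1–3: Rosa is in {2,4}.
From clues 1–4: Grace → rank 1, Freya → rank 2, Rosa → rank 4, Tom → rank 5.

Grace, Freya, Omar, Rosa, Tom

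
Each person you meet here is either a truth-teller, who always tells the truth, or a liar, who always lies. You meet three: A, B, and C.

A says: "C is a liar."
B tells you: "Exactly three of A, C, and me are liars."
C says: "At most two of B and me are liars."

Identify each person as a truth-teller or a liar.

A: liar, B: liar, C: truth-teller

Regardless of anyone's role, C's statement is true, so C is a truth-teller.
With that fixed, A's statement is false, so A is a liar.
With that fixed, B's statement is false, so B is a liar.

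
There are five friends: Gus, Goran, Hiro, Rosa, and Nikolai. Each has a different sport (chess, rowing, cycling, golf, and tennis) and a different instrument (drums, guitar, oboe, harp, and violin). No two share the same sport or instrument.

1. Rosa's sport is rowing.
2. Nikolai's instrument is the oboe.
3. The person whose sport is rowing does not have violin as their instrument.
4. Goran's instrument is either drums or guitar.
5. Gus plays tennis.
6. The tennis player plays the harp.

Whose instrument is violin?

Hiro

With clues 1–2, Nikolai is impossible for the one with instrument violin.
With clues 1–3, Rosa is impossible for the one with instrument violin.
With clues 1–4, Goran is impossible for the one with instrument violin.
With clues 1–6, Gus is impossible for the one with instrument violin.
That leaves Hiro.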